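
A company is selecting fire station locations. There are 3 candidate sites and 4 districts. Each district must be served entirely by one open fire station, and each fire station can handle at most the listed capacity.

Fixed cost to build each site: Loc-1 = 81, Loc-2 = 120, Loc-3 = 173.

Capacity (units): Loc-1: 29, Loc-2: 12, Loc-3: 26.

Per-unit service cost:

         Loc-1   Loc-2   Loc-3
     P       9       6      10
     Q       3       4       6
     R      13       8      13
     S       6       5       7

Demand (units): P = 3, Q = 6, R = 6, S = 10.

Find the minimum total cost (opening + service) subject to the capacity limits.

Open {Loc-1}: P→Loc-1 9·3=27, Q→Loc-1 3·6=18, R→Loc-1 13·6=78, S→Loc-1 6·10=60.
Loads: Loc-1 carries 25/29. Service 183; fixed 81; total 264.
Next best feasible plan costs 345.

Minimum total cost: 264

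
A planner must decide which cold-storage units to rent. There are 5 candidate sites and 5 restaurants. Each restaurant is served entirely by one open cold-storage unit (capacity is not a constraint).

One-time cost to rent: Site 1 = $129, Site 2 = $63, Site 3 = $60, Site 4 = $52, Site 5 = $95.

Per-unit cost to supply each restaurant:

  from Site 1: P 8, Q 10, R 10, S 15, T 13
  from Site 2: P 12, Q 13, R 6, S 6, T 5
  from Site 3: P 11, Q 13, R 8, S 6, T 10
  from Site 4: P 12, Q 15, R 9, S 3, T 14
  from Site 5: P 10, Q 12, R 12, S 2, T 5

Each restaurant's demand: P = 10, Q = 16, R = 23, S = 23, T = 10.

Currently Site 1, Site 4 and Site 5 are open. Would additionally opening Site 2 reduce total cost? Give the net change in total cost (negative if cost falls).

Current service cost with {Site 1, Site 4, Site 5}: 543.
Adding Site 2: each restaurant re-picks its cheapest; new service cost 474, saving 69.
Extra fixed cost: 63. Net change = 63 − 69 = -6.
(Totals: 819 → 813.)

Yes — net change −6 (cost falls by 6).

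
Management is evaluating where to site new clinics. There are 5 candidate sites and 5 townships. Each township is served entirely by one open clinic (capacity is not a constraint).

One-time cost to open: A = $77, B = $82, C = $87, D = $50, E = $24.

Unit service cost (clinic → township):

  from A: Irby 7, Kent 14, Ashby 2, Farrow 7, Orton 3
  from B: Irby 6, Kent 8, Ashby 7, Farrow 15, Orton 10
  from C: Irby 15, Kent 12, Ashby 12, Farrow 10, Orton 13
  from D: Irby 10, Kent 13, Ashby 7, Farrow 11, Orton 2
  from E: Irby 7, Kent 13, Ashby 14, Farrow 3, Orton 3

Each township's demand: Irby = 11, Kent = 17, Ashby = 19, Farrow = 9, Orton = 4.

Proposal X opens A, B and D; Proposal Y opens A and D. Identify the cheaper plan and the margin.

Proposal X is cheaper by 14.

Proposal X: {A, B, D}: Irby→B 6·11=66, Kent→B 8·17=136, Ashby→A 2·19=38, Farrow→A 7·9=63, Orton→D 2·4=8. Service 311; fixed 209; total 520.
Proposal Y: {A, D}: Irby→A 7·11=77, Kent→D 13·17=221, Ashby→A 2·19=38, Farrow→A 7·9=63, Orton→D 2·4=8. Service 407; fixed 127; total 534.
Difference: |520 − 534| = 14.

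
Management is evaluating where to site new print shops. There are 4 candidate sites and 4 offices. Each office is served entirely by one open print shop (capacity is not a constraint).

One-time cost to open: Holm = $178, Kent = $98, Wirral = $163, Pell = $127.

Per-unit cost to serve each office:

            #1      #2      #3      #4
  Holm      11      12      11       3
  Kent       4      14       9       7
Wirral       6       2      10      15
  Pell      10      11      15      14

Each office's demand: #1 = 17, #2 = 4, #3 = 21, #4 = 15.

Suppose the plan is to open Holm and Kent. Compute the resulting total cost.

Each office is assigned to its cheapest site among the open ones.
{Holm, Kent}: #1→Kent 4·17=68, #2→Holm 12·4=48, #3→Kent 9·21=189, #4→Holm 3·15=45. Service 350; fixed 276; total 626.

Total cost: 626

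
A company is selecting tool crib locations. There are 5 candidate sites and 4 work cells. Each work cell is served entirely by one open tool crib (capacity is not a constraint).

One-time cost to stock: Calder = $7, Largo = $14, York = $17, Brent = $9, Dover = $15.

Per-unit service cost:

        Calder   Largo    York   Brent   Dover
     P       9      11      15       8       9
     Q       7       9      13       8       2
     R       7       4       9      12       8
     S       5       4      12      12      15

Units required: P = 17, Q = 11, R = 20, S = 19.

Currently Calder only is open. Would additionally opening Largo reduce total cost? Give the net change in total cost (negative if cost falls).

Current service cost with {Calder}: 465.
Adding Largo: each work cell re-picks its cheapest; new service cost 386, saving 79.
Extra fixed cost: 14. Net change = 14 − 79 = -65.
(Totals: 472 → 407.)

Yes — net change −65 (cost falls by 65).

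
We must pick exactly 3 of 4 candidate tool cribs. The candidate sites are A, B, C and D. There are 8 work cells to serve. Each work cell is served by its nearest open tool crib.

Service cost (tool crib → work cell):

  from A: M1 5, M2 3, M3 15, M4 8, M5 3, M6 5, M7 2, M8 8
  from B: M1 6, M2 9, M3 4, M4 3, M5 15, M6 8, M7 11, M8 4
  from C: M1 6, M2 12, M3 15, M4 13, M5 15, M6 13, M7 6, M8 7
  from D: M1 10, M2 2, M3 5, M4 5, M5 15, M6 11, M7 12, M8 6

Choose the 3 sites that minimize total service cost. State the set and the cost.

Choose A, B and D; total service cost 28.

With exactly 3 open, each work cell uses its cheapest among the chosen.
{A, B, D}: M1→A 5, M2→D 2, M3→B 4, M4→B 3, M5→A 3, M6→A 5, M7→A 2, M8→B 4. Service cost 28.
{A, B, C}: service cost 29
{A, C, D}: service cost 33
Among all 4 size-3 choices, {A, B, D} is lowest.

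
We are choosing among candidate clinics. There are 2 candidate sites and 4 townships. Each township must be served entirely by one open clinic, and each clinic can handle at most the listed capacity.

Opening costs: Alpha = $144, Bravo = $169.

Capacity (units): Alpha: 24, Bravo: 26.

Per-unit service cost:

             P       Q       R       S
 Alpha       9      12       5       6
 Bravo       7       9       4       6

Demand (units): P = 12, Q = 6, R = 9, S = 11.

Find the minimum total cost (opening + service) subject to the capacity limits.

Minimum total cost: 562

Open {Alpha, Bravo}: P→Bravo 7·12=84, Q→Bravo 9·6=54, R→Alpha 5·9=45, S→Alpha 6·11=66.
Loads: Alpha carries 20/24, Bravo carries 18/26. Service 249; fixed 313; total 562.
Next best feasible plan costs 571.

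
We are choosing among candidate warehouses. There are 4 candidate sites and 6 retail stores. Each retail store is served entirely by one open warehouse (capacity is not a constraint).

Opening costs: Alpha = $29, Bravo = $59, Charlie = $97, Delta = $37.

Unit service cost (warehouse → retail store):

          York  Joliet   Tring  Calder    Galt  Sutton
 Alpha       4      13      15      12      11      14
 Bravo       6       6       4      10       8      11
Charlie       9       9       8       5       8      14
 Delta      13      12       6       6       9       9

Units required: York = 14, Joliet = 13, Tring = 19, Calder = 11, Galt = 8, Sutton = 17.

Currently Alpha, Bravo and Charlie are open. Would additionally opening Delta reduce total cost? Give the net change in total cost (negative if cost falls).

No — net change +3 (cost rises by 3).

Current service cost with {Alpha, Bravo, Charlie}: 516.
Adding Delta: each retail store re-picks its cheapest; new service cost 482, saving 34.
Extra fixed cost: 37. Net change = 37 − 34 = 3.
(Totals: 701 → 704.)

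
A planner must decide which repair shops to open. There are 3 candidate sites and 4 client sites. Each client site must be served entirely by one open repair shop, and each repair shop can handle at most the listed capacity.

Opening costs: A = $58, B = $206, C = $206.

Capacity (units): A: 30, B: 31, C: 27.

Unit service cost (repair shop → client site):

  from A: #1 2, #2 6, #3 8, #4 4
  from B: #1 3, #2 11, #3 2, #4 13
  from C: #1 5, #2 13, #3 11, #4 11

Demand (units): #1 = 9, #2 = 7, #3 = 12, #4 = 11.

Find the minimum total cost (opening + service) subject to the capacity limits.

Minimum total cost: 392

Open {A, B}: #1→A 2·9=18, #2→A 6·7=42, #3→B 2·12=24, #4→A 4·11=44.
Loads: A carries 27/30, B carries 12/31. Service 128; fixed 264; total 392.
Next best feasible plan costs 401.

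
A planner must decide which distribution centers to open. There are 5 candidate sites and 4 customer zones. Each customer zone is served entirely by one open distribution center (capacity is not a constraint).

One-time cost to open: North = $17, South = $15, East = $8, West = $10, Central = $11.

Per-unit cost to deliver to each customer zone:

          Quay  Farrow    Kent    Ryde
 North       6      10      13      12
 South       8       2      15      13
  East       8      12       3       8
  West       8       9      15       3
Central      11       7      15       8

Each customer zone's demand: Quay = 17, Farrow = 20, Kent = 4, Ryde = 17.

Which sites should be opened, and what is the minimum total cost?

For any fixed open set, each customer zone goes to its cheapest open site; total = fixed + service.
{North, South, East, West}: Quay→North 6·17=102, Farrow→South 2·20=40, Kent→East 3·4=12, Ryde→West 3·17=51. Service 205; fixed 50; total 255.
{North, South, East, West, Central}: service 205 + fixed 61 = 266
{South, East, West}: service 239 + fixed 33 = 272
{East}: service 524 + fixed 8 = 532
No other subset beats 255.

Open North, South, East and West; minimum total cost 255.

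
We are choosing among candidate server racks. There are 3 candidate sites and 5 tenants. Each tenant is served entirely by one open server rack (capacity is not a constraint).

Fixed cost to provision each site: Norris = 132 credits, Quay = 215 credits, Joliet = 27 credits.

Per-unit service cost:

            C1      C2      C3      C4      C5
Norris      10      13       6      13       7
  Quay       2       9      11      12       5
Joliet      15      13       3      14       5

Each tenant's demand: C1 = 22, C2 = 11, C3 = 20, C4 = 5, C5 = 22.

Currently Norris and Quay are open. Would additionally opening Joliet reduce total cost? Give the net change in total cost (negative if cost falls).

Yes — net change −33 (cost falls by 33).

Current service cost with {Norris, Quay}: 433.
Adding Joliet: each tenant re-picks its cheapest; new service cost 373, saving 60.
Extra fixed cost: 27. Net change = 27 − 60 = -33.
(Totals: 780 → 747.)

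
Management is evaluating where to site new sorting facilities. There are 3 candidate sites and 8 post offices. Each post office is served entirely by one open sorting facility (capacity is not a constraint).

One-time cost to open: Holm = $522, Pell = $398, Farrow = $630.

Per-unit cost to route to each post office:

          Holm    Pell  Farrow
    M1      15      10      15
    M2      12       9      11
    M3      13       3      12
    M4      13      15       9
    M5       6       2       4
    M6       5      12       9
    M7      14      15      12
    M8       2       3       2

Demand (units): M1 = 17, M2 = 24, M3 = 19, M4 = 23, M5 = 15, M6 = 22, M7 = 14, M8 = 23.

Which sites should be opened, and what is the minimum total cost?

For any fixed open set, each post office goes to its cheapest open site; total = fixed + service.
{Pell}: M1→Pell 10·17=170, M2→Pell 9·24=216, M3→Pell 3·19=57, M4→Pell 15·23=345, M5→Pell 2·15=30, M6→Pell 12·22=264, M7→Pell 15·14=210, M8→Pell 3·23=69. Service 1361; fixed 398; total 1759.
{Holm, Pell}: M1→Pell 10·17=170, M2→Pell 9·24=216, M3→Pell 3·19=57, M4→Holm 13·23=299, M5→Pell 2·15=30, M6→Holm 5·22=110, M7→Holm 14·14=196, M8→Holm 2·23=46. Service 1124; fixed 920; total 2044.
{Holm}: service 1531 + fixed 522 = 2053
{Holm, Pell, Farrow}: M1→Pell 10·17=170, M2→Pell 9·24=216, M3→Pell 3·19=57, M4→Farrow 9·23=207, M5→Pell 2·15=30, M6→Holm 5·22=110, M7→Farrow 12·14=168, M8→Holm 2·23=46. Service 1004; fixed 1550; total 2554.
No other subset beats 1759.

Open Pell only; minimum total cost 1759.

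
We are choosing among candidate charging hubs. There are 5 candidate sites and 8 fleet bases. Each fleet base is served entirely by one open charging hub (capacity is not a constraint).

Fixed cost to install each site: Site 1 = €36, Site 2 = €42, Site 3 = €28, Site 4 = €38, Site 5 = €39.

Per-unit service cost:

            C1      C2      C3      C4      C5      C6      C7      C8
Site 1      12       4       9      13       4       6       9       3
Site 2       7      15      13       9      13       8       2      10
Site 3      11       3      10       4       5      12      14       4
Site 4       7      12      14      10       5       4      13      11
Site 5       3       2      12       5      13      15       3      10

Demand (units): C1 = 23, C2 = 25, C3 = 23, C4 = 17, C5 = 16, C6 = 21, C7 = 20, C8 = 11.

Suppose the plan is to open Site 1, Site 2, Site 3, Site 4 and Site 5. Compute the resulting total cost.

Each fleet base is assigned to its cheapest site among the open ones.
{Site 1, Site 2, Site 3, Site 4, Site 5}: C1→Site 5 3·23=69, C2→Site 5 2·25=50, C3→Site 1 9·23=207, C4→Site 3 4·17=68, C5→Site 1 4·16=64, C6→Site 4 4·21=84, C7→Site 2 2·20=40, C8→Site 1 3·11=33. Service 615; fixed 183; total 798.

Total cost: 798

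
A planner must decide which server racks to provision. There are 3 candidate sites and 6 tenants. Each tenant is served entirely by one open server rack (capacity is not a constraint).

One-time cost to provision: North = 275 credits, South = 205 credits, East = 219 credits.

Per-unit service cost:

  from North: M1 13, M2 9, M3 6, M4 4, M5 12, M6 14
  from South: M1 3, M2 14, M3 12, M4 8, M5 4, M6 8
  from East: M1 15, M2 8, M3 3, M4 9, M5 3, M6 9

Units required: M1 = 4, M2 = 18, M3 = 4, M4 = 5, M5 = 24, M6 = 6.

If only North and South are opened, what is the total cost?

Total cost: 842

Each tenant is assigned to its cheapest site among the open ones.
{North, South}: M1→South 3·4=12, M2→North 9·18=162, M3→North 6·4=24, M4→North 4·5=20, M5→South 4·24=96, M6→South 8·6=48. Service 362; fixed 480; total 842.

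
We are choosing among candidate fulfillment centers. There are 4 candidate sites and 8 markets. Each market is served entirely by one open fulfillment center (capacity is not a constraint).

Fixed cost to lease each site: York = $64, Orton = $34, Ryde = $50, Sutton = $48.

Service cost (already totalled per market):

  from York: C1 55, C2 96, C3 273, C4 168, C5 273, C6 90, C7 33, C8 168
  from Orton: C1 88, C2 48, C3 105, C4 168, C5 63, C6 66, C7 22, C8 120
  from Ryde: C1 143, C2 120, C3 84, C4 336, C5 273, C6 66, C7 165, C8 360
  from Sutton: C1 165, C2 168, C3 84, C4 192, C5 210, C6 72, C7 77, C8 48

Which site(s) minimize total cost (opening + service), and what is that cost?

Open Orton and Sutton; minimum total cost 669.

For any fixed open set, each market goes to its cheapest open site; total = fixed + service.
{Orton, Sutton}: C1→Orton 88, C2→Orton 48, C3→Sutton 84, C4→Orton 168, C5→Orton 63, C6→Orton 66, C7→Orton 22, C8→Sutton 48. Service 587; fixed 82; total 669.
{York, Orton, Sutton}: service 554 + fixed 146 = 700
{Orton}: service 680 + fixed 34 = 714
{York, Orton, Ryde, Sutton}: C1→York 55, C2→Orton 48, C3→Ryde 84, C4→York 168, C5→Orton 63, C6→Orton 66, C7→Orton 22, C8→Sutton 48. Service 554; fixed 196; total 750.
(All 15 nonempty subsets were checked; Orton and Sutton is lowest.)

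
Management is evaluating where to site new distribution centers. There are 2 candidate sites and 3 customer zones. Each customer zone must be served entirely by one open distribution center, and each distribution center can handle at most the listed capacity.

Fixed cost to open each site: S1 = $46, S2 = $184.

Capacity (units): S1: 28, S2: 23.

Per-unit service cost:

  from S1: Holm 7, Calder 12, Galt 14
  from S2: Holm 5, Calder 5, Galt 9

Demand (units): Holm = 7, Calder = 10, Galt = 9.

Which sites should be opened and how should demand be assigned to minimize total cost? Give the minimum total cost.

Open {S1}: Holm→S1 7·7=49, Calder→S1 12·10=120, Galt→S1 14·9=126.
Loads: S1 carries 26/28. Service 295; fixed 46; total 341.
Next best feasible plan costs 410.

Minimum total cost: 341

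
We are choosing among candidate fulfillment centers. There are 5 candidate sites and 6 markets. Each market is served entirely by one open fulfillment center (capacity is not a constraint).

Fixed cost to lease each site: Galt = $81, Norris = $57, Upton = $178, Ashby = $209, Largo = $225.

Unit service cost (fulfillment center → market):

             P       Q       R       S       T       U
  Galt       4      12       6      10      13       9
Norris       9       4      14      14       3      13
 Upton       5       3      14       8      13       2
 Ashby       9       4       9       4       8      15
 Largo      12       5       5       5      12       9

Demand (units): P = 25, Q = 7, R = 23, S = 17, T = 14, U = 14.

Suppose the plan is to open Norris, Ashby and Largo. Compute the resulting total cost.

Each market is assigned to its cheapest site among the open ones.
{Norris, Ashby, Largo}: P→Norris 9·25=225, Q→Norris 4·7=28, R→Largo 5·23=115, S→Ashby 4·17=68, T→Norris 3·14=42, U→Largo 9·14=126. Service 604; fixed 491; total 1095.

Total cost: 1095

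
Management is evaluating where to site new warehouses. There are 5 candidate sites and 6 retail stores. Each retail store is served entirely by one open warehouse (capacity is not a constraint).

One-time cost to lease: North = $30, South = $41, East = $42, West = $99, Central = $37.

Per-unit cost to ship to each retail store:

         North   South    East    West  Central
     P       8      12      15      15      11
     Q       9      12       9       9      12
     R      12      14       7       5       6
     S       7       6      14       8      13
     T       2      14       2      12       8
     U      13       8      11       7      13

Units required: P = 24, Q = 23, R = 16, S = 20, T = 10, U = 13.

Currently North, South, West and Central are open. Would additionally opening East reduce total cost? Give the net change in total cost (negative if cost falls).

Current service cost with {North, South, West, Central}: 710.
Adding East: each retail store re-picks its cheapest; new service cost 710, saving 0.
Extra fixed cost: 42. Net change = 42 − 0 = 42.
(Totals: 917 → 959.)

No — net change +42 (cost rises by 42).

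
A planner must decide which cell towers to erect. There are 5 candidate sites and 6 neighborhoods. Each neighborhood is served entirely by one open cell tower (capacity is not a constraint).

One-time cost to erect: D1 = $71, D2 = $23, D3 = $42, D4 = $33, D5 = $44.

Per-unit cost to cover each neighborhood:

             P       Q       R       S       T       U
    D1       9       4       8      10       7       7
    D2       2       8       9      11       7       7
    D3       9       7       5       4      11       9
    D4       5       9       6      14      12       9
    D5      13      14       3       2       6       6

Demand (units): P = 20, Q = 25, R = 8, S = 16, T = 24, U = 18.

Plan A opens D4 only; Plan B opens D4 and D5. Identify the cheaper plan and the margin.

Plan A: {D4}: P→D4 5·20=100, Q→D4 9·25=225, R→D4 6·8=48, S→D4 14·16=224, T→D4 12·24=288, U→D4 9·18=162. Service 1047; fixed 33; total 1080.
Plan B: {D4, D5}: P→D4 5·20=100, Q→D4 9·25=225, R→D5 3·8=24, S→D5 2·16=32, T→D5 6·24=144, U→D5 6·18=108. Service 633; fixed 77; total 710.
Difference: |1080 − 710| = 370.

Plan B is cheaper by 370.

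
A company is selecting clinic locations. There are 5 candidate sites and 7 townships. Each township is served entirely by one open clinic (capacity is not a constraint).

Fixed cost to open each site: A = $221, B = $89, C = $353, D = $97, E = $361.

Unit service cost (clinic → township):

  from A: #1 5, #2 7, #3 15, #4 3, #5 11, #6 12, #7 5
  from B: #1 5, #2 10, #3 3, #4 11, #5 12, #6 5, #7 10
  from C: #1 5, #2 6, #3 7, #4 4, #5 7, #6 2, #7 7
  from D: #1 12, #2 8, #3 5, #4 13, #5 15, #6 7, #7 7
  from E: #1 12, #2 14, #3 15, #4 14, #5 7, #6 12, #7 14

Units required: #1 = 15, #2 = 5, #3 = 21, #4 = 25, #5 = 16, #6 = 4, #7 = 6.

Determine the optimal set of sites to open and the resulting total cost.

Open A and B; minimum total cost 784.

For any fixed open set, each township goes to its cheapest open site; total = fixed + service.
{A, B}: #1→A 5·15=75, #2→A 7·5=35, #3→B 3·21=63, #4→A 3·25=75, #5→A 11·16=176, #6→B 5·4=20, #7→A 5·6=30. Service 474; fixed 310; total 784.
{B}: #1→B 5·15=75, #2→B 10·5=50, #3→B 3·21=63, #4→B 11·25=275, #5→B 12·16=192, #6→B 5·4=20, #7→B 10·6=60. Service 735; fixed 89; total 824.
{A, D}: service 524 + fixed 318 = 842
{A, B, C, D, E}: service 393 + fixed 1121 = 1514
No other subset beats 784.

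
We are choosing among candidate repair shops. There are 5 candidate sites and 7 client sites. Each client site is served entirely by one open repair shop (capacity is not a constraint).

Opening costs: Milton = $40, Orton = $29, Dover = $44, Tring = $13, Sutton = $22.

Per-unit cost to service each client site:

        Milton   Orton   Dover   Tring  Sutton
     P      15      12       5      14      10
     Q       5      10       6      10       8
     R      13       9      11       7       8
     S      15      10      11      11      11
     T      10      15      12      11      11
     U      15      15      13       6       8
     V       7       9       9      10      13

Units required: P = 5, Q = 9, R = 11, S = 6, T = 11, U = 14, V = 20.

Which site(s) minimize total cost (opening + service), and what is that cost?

For any fixed open set, each client site goes to its cheapest open site; total = fixed + service.
{Milton, Dover, Tring}: P→Dover 5·5=25, Q→Milton 5·9=45, R→Tring 7·11=77, S→Dover 11·6=66, T→Milton 10·11=110, U→Tring 6·14=84, V→Milton 7·20=140. Service 547; fixed 97; total 644.
{Milton, Tring}: service 592 + fixed 53 = 645
{Milton, Tring, Sutton}: service 572 + fixed 75 = 647
{Milton, Orton, Dover, Tring, Sutton}: service 541 + fixed 148 = 689
No other subset beats 644.

Open Milton, Dover and Tring; minimum total cost 644.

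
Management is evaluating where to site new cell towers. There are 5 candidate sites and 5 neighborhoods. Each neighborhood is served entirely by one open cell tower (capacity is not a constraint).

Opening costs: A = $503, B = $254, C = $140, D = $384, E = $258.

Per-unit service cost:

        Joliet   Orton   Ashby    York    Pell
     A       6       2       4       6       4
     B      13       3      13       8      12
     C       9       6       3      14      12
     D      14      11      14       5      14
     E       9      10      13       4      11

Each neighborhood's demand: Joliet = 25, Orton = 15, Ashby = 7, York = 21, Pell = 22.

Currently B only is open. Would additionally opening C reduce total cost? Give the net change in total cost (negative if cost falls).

Current service cost with {B}: 893.
Adding C: each neighborhood re-picks its cheapest; new service cost 723, saving 170.
Extra fixed cost: 140. Net change = 140 − 170 = -30.
(Totals: 1147 → 1117.)

Yes — net change −30 (cost falls by 30).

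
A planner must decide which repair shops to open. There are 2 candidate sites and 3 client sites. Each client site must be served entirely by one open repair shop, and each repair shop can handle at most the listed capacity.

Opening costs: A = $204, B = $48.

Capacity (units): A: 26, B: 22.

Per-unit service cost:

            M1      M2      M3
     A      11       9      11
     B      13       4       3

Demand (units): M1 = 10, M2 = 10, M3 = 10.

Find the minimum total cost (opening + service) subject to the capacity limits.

Open {A, B}: M1→A 11·10=110, M2→B 4·10=40, M3→B 3·10=30.
Loads: A carries 10/26, B carries 20/22. Service 180; fixed 252; total 432.
Next best feasible plan costs 482.

Minimum total cost: 432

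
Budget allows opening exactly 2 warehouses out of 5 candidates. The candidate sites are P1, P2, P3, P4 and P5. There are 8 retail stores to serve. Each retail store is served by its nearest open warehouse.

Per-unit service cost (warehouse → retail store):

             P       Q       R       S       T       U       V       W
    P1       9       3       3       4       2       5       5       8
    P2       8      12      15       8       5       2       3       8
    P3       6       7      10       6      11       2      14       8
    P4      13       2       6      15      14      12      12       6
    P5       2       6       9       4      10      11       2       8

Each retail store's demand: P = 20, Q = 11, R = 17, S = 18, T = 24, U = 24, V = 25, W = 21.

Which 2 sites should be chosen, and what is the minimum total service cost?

Choose P1 and P5; total service cost 582.

With exactly 2 open, each retail store uses its cheapest among the chosen.
{P1, P5}: P→P5 2·20=40, Q→P1 3·11=33, R→P1 3·17=51, S→P1 4·18=72, T→P1 2·24=48, U→P1 5·24=120, V→P5 2·25=50, W→P1 8·21=168. Service cost 582.
{P1, P2}: service cost 655
{P1, P3}: service cost 665
Among all 10 size-2 choices, {P1, P5} is lowest.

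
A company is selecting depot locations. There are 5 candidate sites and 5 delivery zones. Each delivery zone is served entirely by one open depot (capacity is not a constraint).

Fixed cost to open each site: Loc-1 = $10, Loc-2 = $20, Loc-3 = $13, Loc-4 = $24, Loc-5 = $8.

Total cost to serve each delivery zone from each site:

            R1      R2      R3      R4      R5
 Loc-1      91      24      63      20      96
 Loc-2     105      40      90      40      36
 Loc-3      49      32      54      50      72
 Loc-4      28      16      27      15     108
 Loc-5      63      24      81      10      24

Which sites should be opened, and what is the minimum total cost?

For any fixed open set, each delivery zone goes to its cheapest open site; total = fixed + service.
{Loc-4, Loc-5}: R1→Loc-4 28, R2→Loc-4 16, R3→Loc-4 27, R4→Loc-5 10, R5→Loc-5 24. Service 105; fixed 32; total 137.
{Loc-1, Loc-4, Loc-5}: R1→Loc-4 28, R2→Loc-4 16, R3→Loc-4 27, R4→Loc-5 10, R5→Loc-5 24. Service 105; fixed 42; total 147.
{Loc-3, Loc-4, Loc-5}: R1→Loc-4 28, R2→Loc-4 16, R3→Loc-4 27, R4→Loc-5 10, R5→Loc-5 24. Service 105; fixed 45; total 150.
{Loc-1, Loc-2, Loc-3, Loc-4, Loc-5}: R1→Loc-4 28, R2→Loc-4 16, R3→Loc-4 27, R4→Loc-5 10, R5→Loc-5 24. Service 105; fixed 75; total 180.
No other subset beats 137.

Open Loc-4 and Loc-5; minimum total cost 137.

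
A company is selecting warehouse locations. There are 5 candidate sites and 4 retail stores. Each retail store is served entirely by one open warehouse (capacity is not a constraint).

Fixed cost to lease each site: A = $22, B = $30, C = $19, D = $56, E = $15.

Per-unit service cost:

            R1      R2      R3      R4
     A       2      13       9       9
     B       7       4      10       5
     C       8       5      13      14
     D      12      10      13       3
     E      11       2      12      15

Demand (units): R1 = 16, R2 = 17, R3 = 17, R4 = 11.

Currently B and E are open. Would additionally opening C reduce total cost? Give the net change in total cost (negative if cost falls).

No — net change +19 (cost rises by 19).

Current service cost with {B, E}: 371.
Adding C: each retail store re-picks its cheapest; new service cost 371, saving 0.
Extra fixed cost: 19. Net change = 19 − 0 = 19.
(Totals: 416 → 435.)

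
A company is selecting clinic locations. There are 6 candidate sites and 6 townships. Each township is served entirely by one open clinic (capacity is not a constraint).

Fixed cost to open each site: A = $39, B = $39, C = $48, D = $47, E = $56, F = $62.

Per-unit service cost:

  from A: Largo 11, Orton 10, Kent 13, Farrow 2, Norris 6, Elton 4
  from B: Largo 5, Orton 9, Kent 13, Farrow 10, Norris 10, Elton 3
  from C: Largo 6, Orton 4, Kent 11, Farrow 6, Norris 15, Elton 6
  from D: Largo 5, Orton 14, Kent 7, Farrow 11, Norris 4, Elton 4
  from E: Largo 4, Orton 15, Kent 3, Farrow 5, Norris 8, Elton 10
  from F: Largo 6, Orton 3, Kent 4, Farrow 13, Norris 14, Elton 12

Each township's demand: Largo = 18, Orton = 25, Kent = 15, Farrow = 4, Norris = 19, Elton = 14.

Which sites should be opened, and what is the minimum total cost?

Open D, E and F; minimum total cost 509.

For any fixed open set, each township goes to its cheapest open site; total = fixed + service.
{D, E, F}: Largo→E 4·18=72, Orton→F 3·25=75, Kent→E 3·15=45, Farrow→E 5·4=20, Norris→D 4·19=76, Elton→D 4·14=56. Service 344; fixed 165; total 509.
{D, F}: service 401 + fixed 109 = 510
{A, D, F}: Largo→D 5·18=90, Orton→F 3·25=75, Kent→F 4·15=60, Farrow→A 2·4=8, Norris→D 4·19=76, Elton→A 4·14=56. Service 365; fixed 148; total 513.
{A, B, C, D, E, F}: service 318 + fixed 291 = 609
No other subset beats 509.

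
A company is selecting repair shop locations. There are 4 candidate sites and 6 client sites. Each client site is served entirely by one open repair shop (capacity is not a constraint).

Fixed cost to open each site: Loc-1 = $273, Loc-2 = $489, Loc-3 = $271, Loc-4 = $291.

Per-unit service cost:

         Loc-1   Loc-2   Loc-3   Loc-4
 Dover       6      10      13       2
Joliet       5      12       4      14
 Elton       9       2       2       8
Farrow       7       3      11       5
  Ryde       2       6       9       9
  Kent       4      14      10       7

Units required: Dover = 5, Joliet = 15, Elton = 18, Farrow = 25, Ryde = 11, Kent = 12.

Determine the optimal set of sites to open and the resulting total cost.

Open Loc-1 only; minimum total cost 785.

For any fixed open set, each client site goes to its cheapest open site; total = fixed + service.
{Loc-1}: Dover→Loc-1 6·5=30, Joliet→Loc-1 5·15=75, Elton→Loc-1 9·18=162, Farrow→Loc-1 7·25=175, Ryde→Loc-1 2·11=22, Kent→Loc-1 4·12=48. Service 512; fixed 273; total 785.
{Loc-1, Loc-3}: Dover→Loc-1 6·5=30, Joliet→Loc-3 4·15=60, Elton→Loc-3 2·18=36, Farrow→Loc-1 7·25=175, Ryde→Loc-1 2·11=22, Kent→Loc-1 4·12=48. Service 371; fixed 544; total 915.
{Loc-3}: service 655 + fixed 271 = 926
{Loc-1, Loc-2, Loc-3, Loc-4}: service 251 + fixed 1324 = 1575
No other subset beats 785.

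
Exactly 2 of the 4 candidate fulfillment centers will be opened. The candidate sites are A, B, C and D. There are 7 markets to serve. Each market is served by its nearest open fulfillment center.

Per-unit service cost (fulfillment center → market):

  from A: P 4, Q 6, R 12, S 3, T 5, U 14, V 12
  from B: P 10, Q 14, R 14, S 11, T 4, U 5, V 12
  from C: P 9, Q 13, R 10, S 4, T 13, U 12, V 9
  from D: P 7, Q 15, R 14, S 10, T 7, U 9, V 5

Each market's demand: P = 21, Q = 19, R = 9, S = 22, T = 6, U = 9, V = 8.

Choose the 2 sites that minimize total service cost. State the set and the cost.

With exactly 2 open, each market uses its cheapest among the chosen.
{A, D}: P→A 4·21=84, Q→A 6·19=114, R→A 12·9=108, S→A 3·22=66, T→A 5·6=30, U→D 9·9=81, V→D 5·8=40. Service cost 523.
{A, B}: service cost 537
{A, C}: service cost 564
Among all 6 size-2 choices, {A, D} is lowest.

Choose A and D; total service cost 523.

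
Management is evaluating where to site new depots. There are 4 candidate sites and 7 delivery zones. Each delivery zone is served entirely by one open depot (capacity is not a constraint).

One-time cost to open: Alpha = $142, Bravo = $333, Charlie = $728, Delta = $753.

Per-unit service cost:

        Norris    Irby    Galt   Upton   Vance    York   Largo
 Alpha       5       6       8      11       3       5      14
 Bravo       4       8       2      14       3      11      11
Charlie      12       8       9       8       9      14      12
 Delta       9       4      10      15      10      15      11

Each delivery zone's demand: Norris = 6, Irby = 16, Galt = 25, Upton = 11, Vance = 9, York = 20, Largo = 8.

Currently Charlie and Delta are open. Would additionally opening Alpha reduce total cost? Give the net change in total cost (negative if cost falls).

Current service cost with {Charlie, Delta}: 880.
Adding Alpha: each delivery zone re-picks its cheapest; new service cost 597, saving 283.
Extra fixed cost: 142. Net change = 142 − 283 = -141.
(Totals: 2361 → 2220.)

Yes — net change −141 (cost falls by 141).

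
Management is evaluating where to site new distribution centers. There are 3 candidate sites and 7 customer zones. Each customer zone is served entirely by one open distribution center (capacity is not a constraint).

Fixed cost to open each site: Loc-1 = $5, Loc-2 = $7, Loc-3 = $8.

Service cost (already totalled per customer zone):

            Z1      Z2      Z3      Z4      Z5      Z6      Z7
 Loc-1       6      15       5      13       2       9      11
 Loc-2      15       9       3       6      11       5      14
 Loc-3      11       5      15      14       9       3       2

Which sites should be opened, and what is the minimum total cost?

Open Loc-1, Loc-2 and Loc-3; minimum total cost 47.

For any fixed open set, each customer zone goes to its cheapest open site; total = fixed + service.
{Loc-1, Loc-2, Loc-3}: Z1→Loc-1 6, Z2→Loc-3 5, Z3→Loc-2 3, Z4→Loc-2 6, Z5→Loc-1 2, Z6→Loc-3 3, Z7→Loc-3 2. Service 27; fixed 20; total 47.
{Loc-1, Loc-3}: service 36 + fixed 13 = 49
{Loc-1, Loc-2}: Z1→Loc-1 6, Z2→Loc-2 9, Z3→Loc-2 3, Z4→Loc-2 6, Z5→Loc-1 2, Z6→Loc-2 5, Z7→Loc-1 11. Service 42; fixed 12; total 54.
{Loc-1}: Z1→Loc-1 6, Z2→Loc-1 15, Z3→Loc-1 5, Z4→Loc-1 13, Z5→Loc-1 2, Z6→Loc-1 9, Z7→Loc-1 11. Service 61; fixed 5; total 66.
No other subset beats 47.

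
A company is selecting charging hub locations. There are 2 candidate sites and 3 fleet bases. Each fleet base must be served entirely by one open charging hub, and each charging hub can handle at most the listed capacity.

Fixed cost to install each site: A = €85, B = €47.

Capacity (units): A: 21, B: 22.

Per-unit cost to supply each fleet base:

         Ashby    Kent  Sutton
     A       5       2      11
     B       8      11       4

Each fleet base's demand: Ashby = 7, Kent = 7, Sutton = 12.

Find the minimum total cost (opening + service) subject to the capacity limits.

Minimum total cost: 229

Open {A, B}: Ashby→A 5·7=35, Kent→A 2·7=14, Sutton→B 4·12=48.
Loads: A carries 14/21, B carries 12/22. Service 97; fixed 132; total 229.
Next best feasible plan costs 250.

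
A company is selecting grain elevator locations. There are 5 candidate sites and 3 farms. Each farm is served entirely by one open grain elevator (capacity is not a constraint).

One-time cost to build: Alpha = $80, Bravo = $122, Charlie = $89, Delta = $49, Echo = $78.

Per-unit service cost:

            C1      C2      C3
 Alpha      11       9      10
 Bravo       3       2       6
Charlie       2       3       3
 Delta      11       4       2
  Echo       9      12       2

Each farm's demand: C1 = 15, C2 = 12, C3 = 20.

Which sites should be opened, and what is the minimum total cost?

For any fixed open set, each farm goes to its cheapest open site; total = fixed + service.
{Charlie}: C1→Charlie 2·15=30, C2→Charlie 3·12=36, C3→Charlie 3·20=60. Service 126; fixed 89; total 215.
{Charlie, Delta}: C1→Charlie 2·15=30, C2→Charlie 3·12=36, C3→Delta 2·20=40. Service 106; fixed 138; total 244.
{Charlie, Echo}: C1→Charlie 2·15=30, C2→Charlie 3·12=36, C3→Echo 2·20=40. Service 106; fixed 167; total 273.
{Alpha, Bravo, Charlie, Delta, Echo}: C1→Charlie 2·15=30, C2→Bravo 2·12=24, C3→Delta 2·20=40. Service 94; fixed 418; total 512.
No other subset beats 215.

Open Charlie only; minimum total cost 215.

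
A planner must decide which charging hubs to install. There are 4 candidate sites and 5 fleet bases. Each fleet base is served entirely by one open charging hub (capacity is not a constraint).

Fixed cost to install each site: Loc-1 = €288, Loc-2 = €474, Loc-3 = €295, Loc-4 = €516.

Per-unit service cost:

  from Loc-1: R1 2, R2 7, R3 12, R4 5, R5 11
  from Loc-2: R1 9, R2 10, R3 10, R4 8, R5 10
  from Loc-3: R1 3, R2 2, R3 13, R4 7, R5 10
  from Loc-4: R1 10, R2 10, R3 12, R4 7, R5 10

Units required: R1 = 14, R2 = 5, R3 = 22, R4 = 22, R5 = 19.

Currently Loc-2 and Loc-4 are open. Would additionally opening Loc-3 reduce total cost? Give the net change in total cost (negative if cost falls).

Current service cost with {Loc-2, Loc-4}: 740.
Adding Loc-3: each fleet base re-picks its cheapest; new service cost 616, saving 124.
Extra fixed cost: 295. Net change = 295 − 124 = 171.
(Totals: 1730 → 1901.)

No — net change +171 (cost rises by 171).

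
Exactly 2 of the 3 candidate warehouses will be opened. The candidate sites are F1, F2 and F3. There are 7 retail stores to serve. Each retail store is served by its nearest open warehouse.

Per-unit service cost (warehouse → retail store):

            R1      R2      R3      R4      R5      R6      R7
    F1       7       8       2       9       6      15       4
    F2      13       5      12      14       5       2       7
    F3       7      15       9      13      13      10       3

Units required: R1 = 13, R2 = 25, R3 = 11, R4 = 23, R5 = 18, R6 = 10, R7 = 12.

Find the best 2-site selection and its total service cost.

Choose F1 and F2; total service cost 603.

With exactly 2 open, each retail store uses its cheapest among the chosen.
{F1, F2}: R1→F1 7·13=91, R2→F2 5·25=125, R3→F1 2·11=22, R4→F1 9·23=207, R5→F2 5·18=90, R6→F2 2·10=20, R7→F1 4·12=48. Service cost 603.
{F2, F3}: service cost 760
{F1, F3}: service cost 764
Among all 3 size-2 choices, {F1, F2} is lowest.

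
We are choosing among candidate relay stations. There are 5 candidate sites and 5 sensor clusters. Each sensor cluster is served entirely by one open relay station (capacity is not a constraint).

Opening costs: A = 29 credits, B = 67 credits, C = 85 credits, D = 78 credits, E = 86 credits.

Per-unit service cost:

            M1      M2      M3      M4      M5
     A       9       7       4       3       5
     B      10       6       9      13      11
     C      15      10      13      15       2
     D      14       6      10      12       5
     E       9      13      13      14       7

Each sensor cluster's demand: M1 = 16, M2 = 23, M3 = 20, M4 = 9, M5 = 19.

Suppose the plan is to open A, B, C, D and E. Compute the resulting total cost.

Each sensor cluster is assigned to its cheapest site among the open ones.
{A, B, C, D, E}: M1→A 9·16=144, M2→B 6·23=138, M3→A 4·20=80, M4→A 3·9=27, M5→C 2·19=38. Service 427; fixed 345; total 772.

Total cost: 772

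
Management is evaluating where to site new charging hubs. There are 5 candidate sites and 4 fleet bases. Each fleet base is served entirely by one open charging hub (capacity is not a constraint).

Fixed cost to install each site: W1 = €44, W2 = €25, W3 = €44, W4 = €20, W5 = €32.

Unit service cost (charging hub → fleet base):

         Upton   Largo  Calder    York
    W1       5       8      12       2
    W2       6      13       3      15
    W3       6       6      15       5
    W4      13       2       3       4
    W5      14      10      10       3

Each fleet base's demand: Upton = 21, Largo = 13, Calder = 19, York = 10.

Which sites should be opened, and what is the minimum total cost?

For any fixed open set, each fleet base goes to its cheapest open site; total = fixed + service.
{W1, W4}: Upton→W1 5·21=105, Largo→W4 2·13=26, Calder→W4 3·19=57, York→W1 2·10=20. Service 208; fixed 64; total 272.
{W2, W4}: service 249 + fixed 45 = 294
{W1, W2, W4}: Upton→W1 5·21=105, Largo→W4 2·13=26, Calder→W2 3·19=57, York→W1 2·10=20. Service 208; fixed 89; total 297.
{W1, W2, W3, W4, W5}: service 208 + fixed 165 = 373
No other subset beats 272.

Open W1 and W4; minimum total cost 272.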